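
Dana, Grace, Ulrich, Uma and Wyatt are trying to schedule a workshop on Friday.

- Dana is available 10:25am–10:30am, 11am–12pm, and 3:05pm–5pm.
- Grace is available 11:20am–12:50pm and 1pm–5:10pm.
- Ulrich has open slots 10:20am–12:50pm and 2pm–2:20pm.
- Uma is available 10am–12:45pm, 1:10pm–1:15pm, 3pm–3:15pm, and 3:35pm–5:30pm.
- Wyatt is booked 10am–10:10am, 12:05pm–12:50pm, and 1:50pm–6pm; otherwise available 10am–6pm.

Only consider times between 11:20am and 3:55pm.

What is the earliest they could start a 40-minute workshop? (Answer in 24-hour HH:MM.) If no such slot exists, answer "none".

11:20

Wyatt free within 10:00–18:00: 10:10–12:05, 12:50–13:50.
Dana ∩ Grace: 11:20–12:00, 15:05–17:00.
Dana ∩ Grace ∩ Ulrich: 11:20–12:00.
Dana ∩ Grace ∩ Ulrich ∩ Uma: 11:20–12:00.
Dana ∩ Grace ∩ Ulrich ∩ Uma ∩ Wyatt: 11:20–12:00.
Restricted to 11:20–15:55: 11:20–12:00.
Windows ≥ 40 min: 11:20–12:00.
Earliest such window starts at 11:20.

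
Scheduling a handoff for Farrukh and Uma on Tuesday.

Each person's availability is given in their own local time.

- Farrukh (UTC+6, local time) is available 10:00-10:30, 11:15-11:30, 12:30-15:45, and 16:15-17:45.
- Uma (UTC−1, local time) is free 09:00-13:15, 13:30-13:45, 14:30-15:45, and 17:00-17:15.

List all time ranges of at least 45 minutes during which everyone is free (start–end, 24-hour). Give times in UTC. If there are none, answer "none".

10:15–11:45

Farrukh → UTC: 04:00–04:30, 05:15–05:30, 06:30–09:45, 10:15–11:45.
Uma → UTC: 10:00–14:15, 14:30–14:45, 15:30–16:45, 18:00–18:15.
Farrukh ∩ Uma: 10:15–11:45.
Windows ≥ 45 min: 10:15–11:45.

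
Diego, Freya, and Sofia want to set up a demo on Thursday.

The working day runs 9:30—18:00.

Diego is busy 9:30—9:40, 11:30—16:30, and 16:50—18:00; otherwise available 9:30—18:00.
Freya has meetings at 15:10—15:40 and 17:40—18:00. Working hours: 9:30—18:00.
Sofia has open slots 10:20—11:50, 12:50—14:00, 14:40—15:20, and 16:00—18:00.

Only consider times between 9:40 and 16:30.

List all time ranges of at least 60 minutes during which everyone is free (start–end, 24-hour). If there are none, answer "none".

10:20–11:30

Diego free within 09:30–18:00: 09:40–11:30, 16:30–16:50.
Freya free within 09:30–18:00: 09:30–15:10, 15:40–17:40.
Diego ∩ Freya: 09:40–11:30, 16:30–16:50.
Diego ∩ Freya ∩ Sofia: 10:20–11:30, 16:30–16:50.
Restricted to 09:40–16:30: 10:20–11:30.
Windows ≥ 60 min: 10:20–11:30.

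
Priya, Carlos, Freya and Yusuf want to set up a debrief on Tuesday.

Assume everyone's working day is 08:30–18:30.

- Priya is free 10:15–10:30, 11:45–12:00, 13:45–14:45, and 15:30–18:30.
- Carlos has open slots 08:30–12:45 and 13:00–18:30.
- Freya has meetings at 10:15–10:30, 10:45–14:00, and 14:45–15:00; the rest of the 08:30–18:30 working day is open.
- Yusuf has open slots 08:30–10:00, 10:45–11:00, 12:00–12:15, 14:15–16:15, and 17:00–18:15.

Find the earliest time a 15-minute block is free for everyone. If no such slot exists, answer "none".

14:15

Freya free within 08:30–18:30: 08:30–10:15, 10:30–10:45, 14:00–14:45, 15:00–18:30.
Priya ∩ Carlos: 10:15–10:30, 11:45–12:00, 13:45–14:45, 15:30–18:30.
Priya ∩ Carlos ∩ Freya: 14:00–14:45, 15:30–18:30.
Priya ∩ Carlos ∩ Freya ∩ Yusuf: 14:15–14:45, 15:30–16:15, 17:00–18:15.
Windows ≥ 15 min: 14:15–14:45, 15:30–16:15, 17:00–18:15.
Earliest such window starts at 14:15.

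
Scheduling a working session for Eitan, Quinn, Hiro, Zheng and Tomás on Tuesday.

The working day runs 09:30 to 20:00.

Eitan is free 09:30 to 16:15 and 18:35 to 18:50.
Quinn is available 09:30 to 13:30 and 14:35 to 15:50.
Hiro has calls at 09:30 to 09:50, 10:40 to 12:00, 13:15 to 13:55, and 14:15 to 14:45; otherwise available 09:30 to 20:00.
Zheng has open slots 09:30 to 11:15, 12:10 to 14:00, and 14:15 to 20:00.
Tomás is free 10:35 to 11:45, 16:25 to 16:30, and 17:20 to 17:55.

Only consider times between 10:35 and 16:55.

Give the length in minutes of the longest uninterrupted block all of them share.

Hiro free within 09:30–20:00: 09:50–10:40, 12:00–13:15, 13:55–14:15, 14:45–20:00.
Eitan ∩ Quinn: 09:30–13:30, 14:35–15:50.
Eitan ∩ Quinn ∩ Hiro: 09:50–10:40, 12:00–13:15, 14:45–15:50.
Eitan ∩ Quinn ∩ Hiro ∩ Zheng: 09:50–10:40, 12:10–13:15, 14:45–15:50.
Eitan ∩ Quinn ∩ Hiro ∩ Zheng ∩ Tomás: 10:35–10:40.
Restricted to 10:35–16:55: 10:35–10:40.
Single common window of 5 minutes.

5 minutes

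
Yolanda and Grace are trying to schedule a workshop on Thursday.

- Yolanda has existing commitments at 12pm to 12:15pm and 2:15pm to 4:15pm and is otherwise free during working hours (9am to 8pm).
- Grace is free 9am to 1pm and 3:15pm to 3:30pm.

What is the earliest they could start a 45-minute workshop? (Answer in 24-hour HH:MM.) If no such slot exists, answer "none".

09:00

Yolanda free within 09:00–20:00: 09:00–12:00, 12:15–14:15, 16:15–20:00.
Yolanda ∩ Grace: 09:00–12:00, 12:15–13:00.
Windows ≥ 45 min: 09:00–12:00, 12:15–13:00.
Earliest such window starts at 09:00.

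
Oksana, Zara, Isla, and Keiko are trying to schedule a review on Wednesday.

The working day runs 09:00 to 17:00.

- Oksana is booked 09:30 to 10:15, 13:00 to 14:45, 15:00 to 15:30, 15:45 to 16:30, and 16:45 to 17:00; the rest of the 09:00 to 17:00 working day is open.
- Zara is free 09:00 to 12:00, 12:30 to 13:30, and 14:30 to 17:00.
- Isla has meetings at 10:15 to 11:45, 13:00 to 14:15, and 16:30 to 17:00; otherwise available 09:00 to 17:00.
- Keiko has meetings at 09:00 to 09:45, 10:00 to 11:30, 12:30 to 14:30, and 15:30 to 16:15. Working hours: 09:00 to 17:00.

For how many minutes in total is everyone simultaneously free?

Oksana free within 09:00–17:00: 09:00–09:30, 10:15–13:00, 14:45–15:00, 15:30–15:45, 16:30–16:45.
Isla free within 09:00–17:00: 09:00–10:15, 11:45–13:00, 14:15–16:30.
Keiko free within 09:00–17:00: 09:45–10:00, 11:30–12:30, 14:30–15:30, 16:15–17:00.
Oksana ∩ Zara: 09:00–09:30, 10:15–12:00, 12:30–13:00, 14:45–15:00, 15:30–15:45, 16:30–16:45.
Oksana ∩ Zara ∩ Isla: 09:00–09:30, 11:45–12:00, 12:30–13:00, 14:45–15:00, 15:30–15:45.
Oksana ∩ Zara ∩ Isla ∩ Keiko: 11:45–12:00, 14:45–15:00.
Total common minutes: 15 + 15 = 30.

30 minutes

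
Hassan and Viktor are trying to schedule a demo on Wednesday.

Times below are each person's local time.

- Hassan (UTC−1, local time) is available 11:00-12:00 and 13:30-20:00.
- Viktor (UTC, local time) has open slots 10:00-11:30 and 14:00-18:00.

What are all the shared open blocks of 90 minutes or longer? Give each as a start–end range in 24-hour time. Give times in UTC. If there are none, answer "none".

14:30–18:00

Hassan → UTC: 12:00–13:00, 14:30–21:00.
Viktor → UTC: 10:00–11:30, 14:00–18:00.
Hassan ∩ Viktor: 14:30–18:00.
Windows ≥ 90 min: 14:30–18:00.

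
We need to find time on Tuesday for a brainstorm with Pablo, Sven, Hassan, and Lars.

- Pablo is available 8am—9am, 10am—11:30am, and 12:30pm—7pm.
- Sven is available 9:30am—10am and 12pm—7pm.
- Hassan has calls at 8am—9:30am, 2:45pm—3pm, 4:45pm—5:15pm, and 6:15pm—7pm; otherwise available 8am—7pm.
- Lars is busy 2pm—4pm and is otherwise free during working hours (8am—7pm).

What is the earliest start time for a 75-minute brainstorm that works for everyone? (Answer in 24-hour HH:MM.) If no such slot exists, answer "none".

Hassan free within 08:00–19:00: 09:30–14:45, 15:00–16:45, 17:15–18:15.
Lars free within 08:00–19:00: 08:00–14:00, 16:00–19:00.
Pablo ∩ Sven: 12:30–19:00.
Pablo ∩ Sven ∩ Hassan: 12:30–14:45, 15:00–16:45, 17:15–18:15.
Pablo ∩ Sven ∩ Hassan ∩ Lars: 12:30–14:00, 16:00–16:45, 17:15–18:15.
Windows ≥ 75 min: 12:30–14:00.
Earliest such window starts at 12:30.

12:30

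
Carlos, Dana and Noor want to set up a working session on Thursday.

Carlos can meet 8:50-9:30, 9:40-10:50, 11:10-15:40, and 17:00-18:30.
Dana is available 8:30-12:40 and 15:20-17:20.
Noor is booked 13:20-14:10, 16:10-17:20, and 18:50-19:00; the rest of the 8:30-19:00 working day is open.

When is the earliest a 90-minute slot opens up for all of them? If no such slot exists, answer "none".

Noor free within 08:30–19:00: 08:30–13:20, 14:10–16:10, 17:20–18:50.
Carlos ∩ Dana: 08:50–09:30, 09:40–10:50, 11:10–12:40, 15:20–15:40, 17:00–17:20.
Carlos ∩ Dana ∩ Noor: 08:50–09:30, 09:40–10:50, 11:10–12:40, 15:20–15:40.
Windows ≥ 90 min: 11:10–12:40.
Earliest such window starts at 11:10.

11:10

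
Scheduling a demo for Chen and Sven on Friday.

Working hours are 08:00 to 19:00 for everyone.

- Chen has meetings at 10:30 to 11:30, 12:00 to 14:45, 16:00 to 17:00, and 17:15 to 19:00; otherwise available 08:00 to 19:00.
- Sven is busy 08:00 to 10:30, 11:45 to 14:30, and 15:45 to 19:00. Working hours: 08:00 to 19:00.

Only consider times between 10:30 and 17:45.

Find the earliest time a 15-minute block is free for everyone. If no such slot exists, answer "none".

Chen free within 08:00–19:00: 08:00–10:30, 11:30–12:00, 14:45–16:00, 17:00–17:15.
Sven free within 08:00–19:00: 10:30–11:45, 14:30–15:45.
Chen ∩ Sven: 11:30–11:45, 14:45–15:45.
Restricted to 10:30–17:45: 11:30–11:45, 14:45–15:45.
Windows ≥ 15 min: 11:30–11:45, 14:45–15:45.
Earliest such window starts at 11:30.

11:30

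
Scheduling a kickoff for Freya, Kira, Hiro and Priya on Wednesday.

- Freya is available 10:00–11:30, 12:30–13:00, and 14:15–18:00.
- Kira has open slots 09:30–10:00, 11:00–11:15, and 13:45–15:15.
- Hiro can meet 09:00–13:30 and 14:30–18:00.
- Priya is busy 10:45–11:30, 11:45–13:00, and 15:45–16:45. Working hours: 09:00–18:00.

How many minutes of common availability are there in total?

Priya free within 09:00–18:00: 09:00–10:45, 11:30–11:45, 13:00–15:45, 16:45–18:00.
Freya ∩ Kira: 11:00–11:15, 14:15–15:15.
Freya ∩ Kira ∩ Hiro: 11:00–11:15, 14:30–15:15.
Freya ∩ Kira ∩ Hiro ∩ Priya: 14:30–15:15.
Total common minutes: 45.

45 minutes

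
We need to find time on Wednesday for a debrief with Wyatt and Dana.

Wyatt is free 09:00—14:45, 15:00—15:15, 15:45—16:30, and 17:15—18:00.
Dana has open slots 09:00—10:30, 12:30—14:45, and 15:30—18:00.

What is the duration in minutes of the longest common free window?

Wyatt ∩ Dana: 09:00–10:30, 12:30–14:45, 15:45–16:30, 17:15–18:00.
Common window lengths: 90, 135, 45, 45 min; longest is 135.

135 minutes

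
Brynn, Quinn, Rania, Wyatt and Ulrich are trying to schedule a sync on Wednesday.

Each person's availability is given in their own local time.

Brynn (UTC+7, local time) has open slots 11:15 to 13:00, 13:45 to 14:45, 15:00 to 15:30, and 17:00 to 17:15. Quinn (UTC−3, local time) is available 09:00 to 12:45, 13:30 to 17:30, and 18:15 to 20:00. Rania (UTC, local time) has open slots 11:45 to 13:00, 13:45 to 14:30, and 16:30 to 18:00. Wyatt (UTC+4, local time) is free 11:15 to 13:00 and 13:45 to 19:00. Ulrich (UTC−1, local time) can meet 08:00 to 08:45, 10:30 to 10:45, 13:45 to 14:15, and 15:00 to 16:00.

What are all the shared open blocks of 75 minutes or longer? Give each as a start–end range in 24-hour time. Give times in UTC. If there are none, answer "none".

Brynn → UTC: 04:15–06:00, 06:45–07:45, 08:00–08:30, 10:00–10:15.
Quinn → UTC: 12:00–15:45, 16:30–20:30, 21:15–23:00.
Rania → UTC: 11:45–13:00, 13:45–14:30, 16:30–18:00.
Wyatt → UTC: 07:15–09:00, 09:45–15:00.
Ulrich → UTC: 09:00–09:45, 11:30–11:45, 14:45–15:15, 16:00–17:00.
Brynn ∩ Quinn: (none).
Brynn ∩ Quinn ∩ Rania: (none).
Brynn ∩ Quinn ∩ Rania ∩ Wyatt: (none).
Brynn ∩ Quinn ∩ Rania ∩ Wyatt ∩ Ulrich: (none).
Windows ≥ 75 min: (none).

none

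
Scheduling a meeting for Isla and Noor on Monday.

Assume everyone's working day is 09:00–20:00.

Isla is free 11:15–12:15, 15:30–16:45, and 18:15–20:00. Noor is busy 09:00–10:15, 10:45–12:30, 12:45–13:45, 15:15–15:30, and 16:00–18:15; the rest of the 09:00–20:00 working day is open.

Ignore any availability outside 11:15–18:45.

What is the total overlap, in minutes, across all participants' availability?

Noor free within 09:00–20:00: 10:15–10:45, 12:30–12:45, 13:45–15:15, 15:30–16:00, 18:15–20:00.
Isla ∩ Noor: 15:30–16:00, 18:15–20:00.
Restricted to 11:15–18:45: 15:30–16:00, 18:15–18:45.
Total common minutes: 30 + 30 = 60.

60 minutes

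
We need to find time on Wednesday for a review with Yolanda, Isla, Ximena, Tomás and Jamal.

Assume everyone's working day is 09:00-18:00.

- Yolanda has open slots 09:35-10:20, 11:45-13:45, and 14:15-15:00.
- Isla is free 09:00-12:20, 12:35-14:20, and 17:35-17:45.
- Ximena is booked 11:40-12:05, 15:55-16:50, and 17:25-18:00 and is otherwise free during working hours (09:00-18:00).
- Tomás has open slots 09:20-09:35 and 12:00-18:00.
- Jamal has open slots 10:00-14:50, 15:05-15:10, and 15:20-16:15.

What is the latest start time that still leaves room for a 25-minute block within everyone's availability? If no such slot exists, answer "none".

13:20

Ximena free within 09:00–18:00: 09:00–11:40, 12:05–15:55, 16:50–17:25.
Yolanda ∩ Isla: 09:35–10:20, 11:45–12:20, 12:35–13:45, 14:15–14:20.
Yolanda ∩ Isla ∩ Ximena: 09:35–10:20, 12:05–12:20, 12:35–13:45, 14:15–14:20.
Yolanda ∩ Isla ∩ Ximena ∩ Tomás: 12:05–12:20, 12:35–13:45, 14:15–14:20.
Yolanda ∩ Isla ∩ Ximena ∩ Tomás ∩ Jamal: 12:05–12:20, 12:35–13:45, 14:15–14:20.
Windows ≥ 25 min: 12:35–13:45.
Latest start in the last window 12:35–13:45 is 13:45 − 25 min = 13:20.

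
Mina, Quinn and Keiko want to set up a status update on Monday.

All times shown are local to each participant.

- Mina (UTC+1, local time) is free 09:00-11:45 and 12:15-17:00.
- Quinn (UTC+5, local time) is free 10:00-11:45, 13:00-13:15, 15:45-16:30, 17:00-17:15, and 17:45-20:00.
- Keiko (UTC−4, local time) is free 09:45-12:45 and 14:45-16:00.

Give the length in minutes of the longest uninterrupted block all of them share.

Mina → UTC: 08:00–10:45, 11:15–16:00.
Quinn → UTC: 05:00–06:45, 08:00–08:15, 10:45–11:30, 12:00–12:15, 12:45–15:00.
Keiko → UTC: 13:45–16:45, 18:45–20:00.
Mina ∩ Quinn: 08:00–08:15, 11:15–11:30, 12:00–12:15, 12:45–15:00.
Mina ∩ Quinn ∩ Keiko: 13:45–15:00.
Single common window of 75 minutes.

75 minutes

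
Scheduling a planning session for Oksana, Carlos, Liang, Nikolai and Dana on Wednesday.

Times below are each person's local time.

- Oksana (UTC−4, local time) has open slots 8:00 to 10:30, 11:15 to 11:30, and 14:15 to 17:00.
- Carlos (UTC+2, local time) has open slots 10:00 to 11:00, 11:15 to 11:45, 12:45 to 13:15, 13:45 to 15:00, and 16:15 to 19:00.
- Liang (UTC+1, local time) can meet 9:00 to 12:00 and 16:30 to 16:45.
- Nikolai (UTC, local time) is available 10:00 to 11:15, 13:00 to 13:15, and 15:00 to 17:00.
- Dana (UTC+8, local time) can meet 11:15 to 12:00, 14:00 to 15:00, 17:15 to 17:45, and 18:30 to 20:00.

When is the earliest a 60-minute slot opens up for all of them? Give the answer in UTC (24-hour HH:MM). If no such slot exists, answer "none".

Oksana → UTC: 12:00–14:30, 15:15–15:30, 18:15–21:00.
Carlos → UTC: 08:00–09:00, 09:15–09:45, 10:45–11:15, 11:45–13:00, 14:15–17:00.
Liang → UTC: 08:00–11:00, 15:30–15:45.
Nikolai → UTC: 10:00–11:15, 13:00–13:15, 15:00–17:00.
Dana → UTC: 03:15–04:00, 06:00–07:00, 09:15–09:45, 10:30–12:00.
Oksana ∩ Carlos: 12:00–13:00, 14:15–14:30, 15:15–15:30.
Oksana ∩ Carlos ∩ Liang: (none).
Oksana ∩ Carlos ∩ Liang ∩ Nikolai: (none).
Oksana ∩ Carlos ∩ Liang ∩ Nikolai ∩ Dana: (none).
Windows ≥ 60 min: (none).

none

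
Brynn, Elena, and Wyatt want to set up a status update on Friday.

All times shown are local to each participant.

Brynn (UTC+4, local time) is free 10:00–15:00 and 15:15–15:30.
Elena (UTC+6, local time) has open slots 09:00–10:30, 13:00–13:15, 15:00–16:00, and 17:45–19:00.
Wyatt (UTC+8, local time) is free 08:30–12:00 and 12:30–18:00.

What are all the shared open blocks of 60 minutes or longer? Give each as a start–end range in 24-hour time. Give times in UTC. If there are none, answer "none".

09:00–10:00

Brynn → UTC: 06:00–11:00, 11:15–11:30.
Elena → UTC: 03:00–04:30, 07:00–07:15, 09:00–10:00, 11:45–13:00.
Wyatt → UTC: 00:30–04:00, 04:30–10:00.
Brynn ∩ Elena: 07:00–07:15, 09:00–10:00.
Brynn ∩ Elena ∩ Wyatt: 07:00–07:15, 09:00–10:00.
Windows ≥ 60 min: 09:00–10:00.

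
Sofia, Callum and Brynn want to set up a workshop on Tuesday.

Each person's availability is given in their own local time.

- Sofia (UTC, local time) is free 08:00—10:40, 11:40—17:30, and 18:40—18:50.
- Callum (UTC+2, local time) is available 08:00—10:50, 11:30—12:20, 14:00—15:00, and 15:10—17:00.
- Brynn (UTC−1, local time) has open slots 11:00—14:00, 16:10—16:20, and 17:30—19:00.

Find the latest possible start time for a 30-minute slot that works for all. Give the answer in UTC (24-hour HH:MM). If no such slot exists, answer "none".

14:30

Sofia → UTC: 08:00–10:40, 11:40–17:30, 18:40–18:50.
Callum → UTC: 06:00–08:50, 09:30–10:20, 12:00–13:00, 13:10–15:00.
Brynn → UTC: 12:00–15:00, 17:10–17:20, 18:30–20:00.
Sofia ∩ Callum: 08:00–08:50, 09:30–10:20, 12:00–13:00, 13:10–15:00.
Sofia ∩ Callum ∩ Brynn: 12:00–13:00, 13:10–15:00.
Windows ≥ 30 min: 12:00–13:00, 13:10–15:00.
Latest start in the last window 13:10–15:00 is 15:00 − 30 min = 14:30.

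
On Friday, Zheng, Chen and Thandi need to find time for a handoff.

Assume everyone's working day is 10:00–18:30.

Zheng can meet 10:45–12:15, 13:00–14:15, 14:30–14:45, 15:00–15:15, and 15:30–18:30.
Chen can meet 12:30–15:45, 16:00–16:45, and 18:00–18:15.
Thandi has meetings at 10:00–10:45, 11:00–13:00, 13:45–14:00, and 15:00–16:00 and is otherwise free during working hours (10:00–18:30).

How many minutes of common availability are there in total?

135 minutes

Thandi free within 10:00–18:30: 10:45–11:00, 13:00–13:45, 14:00–15:00, 16:00–18:30.
Zheng ∩ Chen: 13:00–14:15, 14:30–14:45, 15:00–15:15, 15:30–15:45, 16:00–16:45, 18:00–18:15.
Zheng ∩ Chen ∩ Thandi: 13:00–13:45, 14:00–14:15, 14:30–14:45, 16:00–16:45, 18:00–18:15.
Total common minutes: 45 + 15 + 15 + 45 + 15 = 135.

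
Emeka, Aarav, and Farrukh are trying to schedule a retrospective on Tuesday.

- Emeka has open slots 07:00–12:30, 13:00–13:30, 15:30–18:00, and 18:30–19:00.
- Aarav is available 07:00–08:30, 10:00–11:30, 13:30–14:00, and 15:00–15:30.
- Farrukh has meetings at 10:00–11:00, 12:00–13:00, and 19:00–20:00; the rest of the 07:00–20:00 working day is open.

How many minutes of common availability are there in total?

Farrukh free within 07:00–20:00: 07:00–10:00, 11:00–12:00, 13:00–19:00.
Emeka ∩ Aarav: 07:00–08:30, 10:00–11:30.
Emeka ∩ Aarav ∩ Farrukh: 07:00–08:30, 11:00–11:30.
Total common minutes: 90 + 30 = 120.

120 minutes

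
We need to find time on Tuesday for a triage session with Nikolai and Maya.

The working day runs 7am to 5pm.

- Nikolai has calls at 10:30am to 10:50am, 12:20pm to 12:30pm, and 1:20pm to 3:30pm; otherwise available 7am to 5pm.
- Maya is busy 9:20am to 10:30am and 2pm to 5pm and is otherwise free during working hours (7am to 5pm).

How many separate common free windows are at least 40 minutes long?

Nikolai free within 07:00–17:00: 07:00–10:30, 10:50–12:20, 12:30–13:20, 15:30–17:00.
Maya free within 07:00–17:00: 07:00–09:20, 10:30–14:00.
Nikolai ∩ Maya: 07:00–09:20, 10:50–12:20, 12:30–13:20.
Windows ≥ 40 min: 07:00–09:20, 10:50–12:20, 12:30–13:20.
That's 3 windows.

3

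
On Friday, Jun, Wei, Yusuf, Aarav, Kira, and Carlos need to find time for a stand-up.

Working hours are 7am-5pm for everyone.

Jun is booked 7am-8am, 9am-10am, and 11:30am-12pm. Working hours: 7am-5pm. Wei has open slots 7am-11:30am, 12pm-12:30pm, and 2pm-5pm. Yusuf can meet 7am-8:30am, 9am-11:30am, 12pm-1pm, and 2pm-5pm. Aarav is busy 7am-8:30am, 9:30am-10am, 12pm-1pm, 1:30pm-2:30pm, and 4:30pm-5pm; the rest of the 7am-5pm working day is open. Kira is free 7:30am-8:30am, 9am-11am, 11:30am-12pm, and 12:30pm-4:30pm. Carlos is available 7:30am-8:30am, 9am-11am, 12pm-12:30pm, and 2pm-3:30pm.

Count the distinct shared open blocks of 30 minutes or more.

2

Jun free within 07:00–17:00: 08:00–09:00, 10:00–11:30, 12:00–17:00.
Aarav free within 07:00–17:00: 08:30–09:30, 10:00–12:00, 13:00–13:30, 14:30–16:30.
Jun ∩ Wei: 08:00–09:00, 10:00–11:30, 12:00–12:30, 14:00–17:00.
Jun ∩ Wei ∩ Yusuf: 08:00–08:30, 10:00–11:30, 12:00–12:30, 14:00–17:00.
Jun ∩ Wei ∩ Yusuf ∩ Aarav: 10:00–11:30, 14:30–16:30.
Jun ∩ Wei ∩ Yusuf ∩ Aarav ∩ Kira: 10:00–11:00, 14:30–16:30.
Jun ∩ Wei ∩ Yusuf ∩ Aarav ∩ Kira ∩ Carlos: 10:00–11:00, 14:30–15:30.
Windows ≥ 30 min: 10:00–11:00, 14:30–15:30.
That's 2 windows.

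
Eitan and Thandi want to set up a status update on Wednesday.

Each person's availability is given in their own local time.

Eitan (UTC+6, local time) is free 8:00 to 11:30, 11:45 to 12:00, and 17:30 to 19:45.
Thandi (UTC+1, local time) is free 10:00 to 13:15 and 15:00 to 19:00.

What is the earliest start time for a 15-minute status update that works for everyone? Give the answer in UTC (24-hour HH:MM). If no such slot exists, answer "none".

11:30

Eitan → UTC: 02:00–05:30, 05:45–06:00, 11:30–13:45.
Thandi → UTC: 09:00–12:15, 14:00–18:00.
Eitan ∩ Thandi: 11:30–12:15.
Windows ≥ 15 min: 11:30–12:15.
Earliest such window starts at 11:30.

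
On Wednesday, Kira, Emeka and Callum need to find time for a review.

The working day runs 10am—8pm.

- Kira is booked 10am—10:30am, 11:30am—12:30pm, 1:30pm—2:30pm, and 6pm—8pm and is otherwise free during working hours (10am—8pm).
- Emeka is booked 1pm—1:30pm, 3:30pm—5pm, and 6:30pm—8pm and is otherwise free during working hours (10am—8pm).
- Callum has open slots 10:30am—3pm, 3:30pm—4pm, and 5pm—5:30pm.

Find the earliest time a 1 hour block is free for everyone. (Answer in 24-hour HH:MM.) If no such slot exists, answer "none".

10:30

Kira free within 10:00–20:00: 10:30–11:30, 12:30–13:30, 14:30–18:00.
Emeka free within 10:00–20:00: 10:00–13:00, 13:30–15:30, 17:00–18:30.
Kira ∩ Emeka: 10:30–11:30, 12:30–13:00, 14:30–15:30, 17:00–18:00.
Kira ∩ Emeka ∩ Callum: 10:30–11:30, 12:30–13:00, 14:30–15:00, 17:00–17:30.
Windows ≥ 60 min: 10:30–11:30.
Earliest such window starts at 10:30.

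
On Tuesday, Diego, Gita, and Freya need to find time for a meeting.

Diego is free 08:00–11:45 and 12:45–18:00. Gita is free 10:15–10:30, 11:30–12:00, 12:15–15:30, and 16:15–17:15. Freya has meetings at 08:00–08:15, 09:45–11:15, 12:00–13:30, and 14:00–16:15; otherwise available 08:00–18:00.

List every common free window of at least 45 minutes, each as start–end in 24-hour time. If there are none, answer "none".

16:15–17:15

Freya free within 08:00–18:00: 08:15–09:45, 11:15–12:00, 13:30–14:00, 16:15–18:00.
Diego ∩ Gita: 10:15–10:30, 11:30–11:45, 12:45–15:30, 16:15–17:15.
Diego ∩ Gita ∩ Freya: 11:30–11:45, 13:30–14:00, 16:15–17:15.
Windows ≥ 45 min: 16:15–17:15.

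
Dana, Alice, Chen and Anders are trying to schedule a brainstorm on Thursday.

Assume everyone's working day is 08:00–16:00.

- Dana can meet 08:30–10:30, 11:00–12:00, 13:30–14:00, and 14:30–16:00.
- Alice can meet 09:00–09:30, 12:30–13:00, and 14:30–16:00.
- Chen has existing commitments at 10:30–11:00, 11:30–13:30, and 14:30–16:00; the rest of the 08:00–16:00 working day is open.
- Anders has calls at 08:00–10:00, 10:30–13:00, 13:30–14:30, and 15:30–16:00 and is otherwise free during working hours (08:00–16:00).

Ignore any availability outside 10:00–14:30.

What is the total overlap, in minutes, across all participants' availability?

Chen free within 08:00–16:00: 08:00–10:30, 11:00–11:30, 13:30–14:30.
Anders free within 08:00–16:00: 10:00–10:30, 13:00–13:30, 14:30–15:30.
Dana ∩ Alice: 09:00–09:30, 14:30–16:00.
Dana ∩ Alice ∩ Chen: 09:00–09:30.
Dana ∩ Alice ∩ Chen ∩ Anders: (none).
Restricted to 10:00–14:30: (none).
Total common minutes: 0.

0 minutes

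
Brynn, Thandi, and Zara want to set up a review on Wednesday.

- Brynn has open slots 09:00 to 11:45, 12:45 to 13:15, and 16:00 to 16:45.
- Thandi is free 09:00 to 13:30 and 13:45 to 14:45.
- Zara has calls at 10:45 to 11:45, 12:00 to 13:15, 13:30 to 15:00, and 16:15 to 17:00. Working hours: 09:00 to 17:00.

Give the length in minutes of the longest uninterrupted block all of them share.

Zara free within 09:00–17:00: 09:00–10:45, 11:45–12:00, 13:15–13:30, 15:00–16:15.
Brynn ∩ Thandi: 09:00–11:45, 12:45–13:15.
Brynn ∩ Thandi ∩ Zara: 09:00–10:45.
Single common window of 105 minutes.

105 minutes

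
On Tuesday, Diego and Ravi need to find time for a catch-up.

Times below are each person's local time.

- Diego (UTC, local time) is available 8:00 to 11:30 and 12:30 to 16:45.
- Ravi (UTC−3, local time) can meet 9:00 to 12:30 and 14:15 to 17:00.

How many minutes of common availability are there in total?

Diego → UTC: 08:00–11:30, 12:30–16:45.
Ravi → UTC: 12:00–15:30, 17:15–20:00.
Diego ∩ Ravi: 12:30–15:30.
Total common minutes: 180.

180 minutes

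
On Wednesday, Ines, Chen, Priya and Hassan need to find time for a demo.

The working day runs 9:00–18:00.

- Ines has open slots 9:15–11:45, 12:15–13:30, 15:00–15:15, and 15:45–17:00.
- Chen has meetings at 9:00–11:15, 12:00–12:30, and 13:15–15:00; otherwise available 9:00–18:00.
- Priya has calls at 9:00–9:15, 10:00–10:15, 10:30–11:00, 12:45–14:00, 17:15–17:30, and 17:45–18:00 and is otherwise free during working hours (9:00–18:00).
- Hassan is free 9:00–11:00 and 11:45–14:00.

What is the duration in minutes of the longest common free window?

15 minutes

Chen free within 09:00–18:00: 11:15–12:00, 12:30–13:15, 15:00–18:00.
Priya free within 09:00–18:00: 09:15–10:00, 10:15–10:30, 11:00–12:45, 14:00–17:15, 17:30–17:45.
Ines ∩ Chen: 11:15–11:45, 12:30–13:15, 15:00–15:15, 15:45–17:00.
Ines ∩ Chen ∩ Priya: 11:15–11:45, 12:30–12:45, 15:00–15:15, 15:45–17:00.
Ines ∩ Chen ∩ Priya ∩ Hassan: 12:30–12:45.
Single common window of 15 minutes.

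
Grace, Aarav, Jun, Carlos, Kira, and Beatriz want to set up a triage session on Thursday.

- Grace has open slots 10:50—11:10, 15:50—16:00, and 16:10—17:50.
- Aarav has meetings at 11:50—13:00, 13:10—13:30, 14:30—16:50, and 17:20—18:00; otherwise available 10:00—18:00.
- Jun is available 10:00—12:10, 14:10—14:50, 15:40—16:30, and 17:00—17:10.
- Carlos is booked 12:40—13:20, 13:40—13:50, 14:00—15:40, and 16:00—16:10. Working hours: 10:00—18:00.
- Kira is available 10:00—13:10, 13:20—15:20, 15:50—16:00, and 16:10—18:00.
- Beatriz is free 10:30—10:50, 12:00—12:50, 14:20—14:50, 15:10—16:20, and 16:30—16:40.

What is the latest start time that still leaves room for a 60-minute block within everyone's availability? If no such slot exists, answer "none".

Aarav free within 10:00–18:00: 10:00–11:50, 13:00–13:10, 13:30–14:30, 16:50–17:20.
Carlos free within 10:00–18:00: 10:00–12:40, 13:20–13:40, 13:50–14:00, 15:40–16:00, 16:10–18:00.
Grace ∩ Aarav: 10:50–11:10, 16:50–17:20.
Grace ∩ Aarav ∩ Jun: 10:50–11:10, 17:00–17:10.
Grace ∩ Aarav ∩ Jun ∩ Carlos: 10:50–11:10, 17:00–17:10.
Grace ∩ Aarav ∩ Jun ∩ Carlos ∩ Kira: 10:50–11:10, 17:00–17:10.
Grace ∩ Aarav ∩ Jun ∩ Carlos ∩ Kira ∩ Beatriz: (none).
Windows ≥ 60 min: (none).

none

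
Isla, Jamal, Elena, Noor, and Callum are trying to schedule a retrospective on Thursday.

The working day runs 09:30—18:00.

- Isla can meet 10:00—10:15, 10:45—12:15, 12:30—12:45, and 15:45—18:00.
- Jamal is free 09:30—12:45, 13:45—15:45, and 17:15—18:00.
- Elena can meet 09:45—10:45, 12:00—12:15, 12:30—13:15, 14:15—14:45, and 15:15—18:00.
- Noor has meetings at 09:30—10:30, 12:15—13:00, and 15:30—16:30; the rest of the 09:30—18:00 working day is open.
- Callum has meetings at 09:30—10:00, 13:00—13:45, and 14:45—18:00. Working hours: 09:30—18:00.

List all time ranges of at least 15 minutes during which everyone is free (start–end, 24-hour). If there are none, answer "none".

Noor free within 09:30–18:00: 10:30–12:15, 13:00–15:30, 16:30–18:00.
Callum free within 09:30–18:00: 10:00–13:00, 13:45–14:45.
Isla ∩ Jamal: 10:00–10:15, 10:45–12:15, 12:30–12:45, 17:15–18:00.
Isla ∩ Jamal ∩ Elena: 10:00–10:15, 12:00–12:15, 12:30–12:45, 17:15–18:00.
Isla ∩ Jamal ∩ Elena ∩ Noor: 12:00–12:15, 17:15–18:00.
Isla ∩ Jamal ∩ Elena ∩ Noor ∩ Callum: 12:00–12:15.
Windows ≥ 15 min: 12:00–12:15.

12:00–12:15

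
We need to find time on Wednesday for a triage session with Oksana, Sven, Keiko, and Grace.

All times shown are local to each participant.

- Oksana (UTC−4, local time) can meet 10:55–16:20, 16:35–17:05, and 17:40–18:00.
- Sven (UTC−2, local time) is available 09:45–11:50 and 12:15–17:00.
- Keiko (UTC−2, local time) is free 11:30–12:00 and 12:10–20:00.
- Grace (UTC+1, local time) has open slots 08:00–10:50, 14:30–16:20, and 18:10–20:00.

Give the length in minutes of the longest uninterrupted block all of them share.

110 minutes

Oksana → UTC: 14:55–20:20, 20:35–21:05, 21:40–22:00.
Sven → UTC: 11:45–13:50, 14:15–19:00.
Keiko → UTC: 13:30–14:00, 14:10–22:00.
Grace → UTC: 07:00–09:50, 13:30–15:20, 17:10–19:00.
Oksana ∩ Sven: 14:55–19:00.
Oksana ∩ Sven ∩ Keiko: 14:55–19:00.
Oksana ∩ Sven ∩ Keiko ∩ Grace: 14:55–15:20, 17:10–19:00.
Common window lengths: 25, 110 min; longest is 110.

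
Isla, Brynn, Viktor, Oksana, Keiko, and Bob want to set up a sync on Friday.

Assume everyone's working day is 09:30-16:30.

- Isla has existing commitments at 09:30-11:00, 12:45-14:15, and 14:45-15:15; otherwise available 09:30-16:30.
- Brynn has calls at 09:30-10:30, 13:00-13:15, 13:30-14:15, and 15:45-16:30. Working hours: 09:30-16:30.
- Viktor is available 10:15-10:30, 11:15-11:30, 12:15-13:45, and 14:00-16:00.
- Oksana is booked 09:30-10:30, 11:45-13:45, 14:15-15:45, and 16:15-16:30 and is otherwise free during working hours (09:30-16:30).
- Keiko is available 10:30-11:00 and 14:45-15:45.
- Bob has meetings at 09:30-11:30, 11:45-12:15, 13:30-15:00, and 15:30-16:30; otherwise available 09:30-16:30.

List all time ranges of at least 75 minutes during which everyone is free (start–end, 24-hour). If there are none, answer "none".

none

Isla free within 09:30–16:30: 11:00–12:45, 14:15–14:45, 15:15–16:30.
Brynn free within 09:30–16:30: 10:30–13:00, 13:15–13:30, 14:15–15:45.
Oksana free within 09:30–16:30: 10:30–11:45, 13:45–14:15, 15:45–16:15.
Bob free within 09:30–16:30: 11:30–11:45, 12:15–13:30, 15:00–15:30.
Isla ∩ Brynn: 11:00–12:45, 14:15–14:45, 15:15–15:45.
Isla ∩ Brynn ∩ Viktor: 11:15–11:30, 12:15–12:45, 14:15–14:45, 15:15–15:45.
Isla ∩ Brynn ∩ Viktor ∩ Oksana: 11:15–11:30.
Isla ∩ Brynn ∩ Viktor ∩ Oksana ∩ Keiko: (none).
Isla ∩ Brynn ∩ Viktor ∩ Oksana ∩ Keiko ∩ Bob: (none).
Windows ≥ 75 min: (none).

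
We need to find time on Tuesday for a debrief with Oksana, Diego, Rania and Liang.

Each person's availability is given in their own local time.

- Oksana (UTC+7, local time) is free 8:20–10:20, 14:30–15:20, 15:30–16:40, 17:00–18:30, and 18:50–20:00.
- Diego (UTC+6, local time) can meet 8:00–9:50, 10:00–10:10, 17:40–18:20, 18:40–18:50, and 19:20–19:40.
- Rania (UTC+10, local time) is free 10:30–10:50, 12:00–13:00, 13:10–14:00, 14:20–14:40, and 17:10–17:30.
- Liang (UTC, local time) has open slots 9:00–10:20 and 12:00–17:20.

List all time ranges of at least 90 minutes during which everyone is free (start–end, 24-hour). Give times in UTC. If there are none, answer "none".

none

Oksana → UTC: 01:20–03:20, 07:30–08:20, 08:30–09:40, 10:00–11:30, 11:50–13:00.
Diego → UTC: 02:00–03:50, 04:00–04:10, 11:40–12:20, 12:40–12:50, 13:20–13:40.
Rania → UTC: 00:30–00:50, 02:00–03:00, 03:10–04:00, 04:20–04:40, 07:10–07:30.
Liang → UTC: 09:00–10:20, 12:00–17:20.
Oksana ∩ Diego: 02:00–03:20, 11:50–12:20, 12:40–12:50.
Oksana ∩ Diego ∩ Rania: 02:00–03:00, 03:10–03:20.
Oksana ∩ Diego ∩ Rania ∩ Liang: (none).
Windows ≥ 90 min: (none).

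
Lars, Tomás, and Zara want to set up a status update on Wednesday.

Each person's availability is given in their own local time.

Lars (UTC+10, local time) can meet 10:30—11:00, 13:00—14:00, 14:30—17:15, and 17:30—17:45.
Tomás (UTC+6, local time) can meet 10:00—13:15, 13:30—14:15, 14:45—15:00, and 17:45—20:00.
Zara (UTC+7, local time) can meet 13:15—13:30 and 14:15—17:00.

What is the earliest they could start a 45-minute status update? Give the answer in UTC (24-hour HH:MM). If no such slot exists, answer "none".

Lars → UTC: 00:30–01:00, 03:00–04:00, 04:30–07:15, 07:30–07:45.
Tomás → UTC: 04:00–07:15, 07:30–08:15, 08:45–09:00, 11:45–14:00.
Zara → UTC: 06:15–06:30, 07:15–10:00.
Lars ∩ Tomás: 04:30–07:15, 07:30–07:45.
Lars ∩ Tomás ∩ Zara: 06:15–06:30, 07:30–07:45.
Windows ≥ 45 min: (none).

none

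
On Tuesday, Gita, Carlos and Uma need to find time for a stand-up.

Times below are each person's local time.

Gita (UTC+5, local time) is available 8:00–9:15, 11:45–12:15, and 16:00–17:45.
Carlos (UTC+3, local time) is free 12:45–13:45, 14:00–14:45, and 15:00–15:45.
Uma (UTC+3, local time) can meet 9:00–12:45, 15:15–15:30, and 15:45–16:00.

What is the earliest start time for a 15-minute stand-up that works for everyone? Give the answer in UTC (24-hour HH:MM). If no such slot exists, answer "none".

12:15

Gita → UTC: 03:00–04:15, 06:45–07:15, 11:00–12:45.
Carlos → UTC: 09:45–10:45, 11:00–11:45, 12:00–12:45.
Uma → UTC: 06:00–09:45, 12:15–12:30, 12:45–13:00.
Gita ∩ Carlos: 11:00–11:45, 12:00–12:45.
Gita ∩ Carlos ∩ Uma: 12:15–12:30.
Windows ≥ 15 min: 12:15–12:30.
Earliest such window starts at 12:15.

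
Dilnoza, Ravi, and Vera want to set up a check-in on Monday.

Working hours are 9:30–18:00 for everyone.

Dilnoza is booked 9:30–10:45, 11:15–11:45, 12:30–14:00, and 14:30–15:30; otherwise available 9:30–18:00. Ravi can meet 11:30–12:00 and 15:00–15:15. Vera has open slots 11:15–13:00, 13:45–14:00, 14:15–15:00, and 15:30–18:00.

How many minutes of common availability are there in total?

Dilnoza free within 09:30–18:00: 10:45–11:15, 11:45–12:30, 14:00–14:30, 15:30–18:00.
Dilnoza ∩ Ravi: 11:45–12:00.
Dilnoza ∩ Ravi ∩ Vera: 11:45–12:00.
Total common minutes: 15.

15 minutes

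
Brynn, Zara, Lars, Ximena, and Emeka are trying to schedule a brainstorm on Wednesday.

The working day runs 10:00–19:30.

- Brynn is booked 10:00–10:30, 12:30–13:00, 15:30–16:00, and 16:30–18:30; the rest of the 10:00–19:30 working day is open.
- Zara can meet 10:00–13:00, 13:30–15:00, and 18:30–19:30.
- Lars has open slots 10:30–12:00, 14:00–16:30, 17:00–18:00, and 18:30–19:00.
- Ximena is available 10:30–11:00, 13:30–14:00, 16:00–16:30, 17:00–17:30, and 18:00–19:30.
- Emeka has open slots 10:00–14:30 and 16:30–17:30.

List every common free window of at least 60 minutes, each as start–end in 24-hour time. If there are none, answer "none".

Brynn free within 10:00–19:30: 10:30–12:30, 13:00–15:30, 16:00–16:30, 18:30–19:30.
Brynn ∩ Zara: 10:30–12:30, 13:30–15:00, 18:30–19:30.
Brynn ∩ Zara ∩ Lars: 10:30–12:00, 14:00–15:00, 18:30–19:00.
Brynn ∩ Zara ∩ Lars ∩ Ximena: 10:30–11:00, 18:30–19:00.
Brynn ∩ Zara ∩ Lars ∩ Ximena ∩ Emeka: 10:30–11:00.
Windows ≥ 60 min: (none).

none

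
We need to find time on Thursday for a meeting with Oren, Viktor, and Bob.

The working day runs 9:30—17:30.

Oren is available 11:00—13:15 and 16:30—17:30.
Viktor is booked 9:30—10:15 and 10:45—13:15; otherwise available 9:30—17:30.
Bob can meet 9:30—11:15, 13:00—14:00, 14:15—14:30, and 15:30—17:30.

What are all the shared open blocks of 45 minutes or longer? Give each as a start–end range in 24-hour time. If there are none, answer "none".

Viktor free within 09:30–17:30: 10:15–10:45, 13:15–17:30.
Oren ∩ Viktor: 16:30–17:30.
Oren ∩ Viktor ∩ Bob: 16:30–17:30.
Windows ≥ 45 min: 16:30–17:30.

16:30–17:30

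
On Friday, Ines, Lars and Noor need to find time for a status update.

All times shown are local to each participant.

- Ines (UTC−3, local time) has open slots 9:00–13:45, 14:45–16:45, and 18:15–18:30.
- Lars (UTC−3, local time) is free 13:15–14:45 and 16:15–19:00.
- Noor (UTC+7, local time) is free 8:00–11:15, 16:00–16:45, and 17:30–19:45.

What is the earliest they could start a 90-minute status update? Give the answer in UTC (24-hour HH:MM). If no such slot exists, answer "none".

none

Ines → UTC: 12:00–16:45, 17:45–19:45, 21:15–21:30.
Lars → UTC: 16:15–17:45, 19:15–22:00.
Noor → UTC: 01:00–04:15, 09:00–09:45, 10:30–12:45.
Ines ∩ Lars: 16:15–16:45, 19:15–19:45, 21:15–21:30.
Ines ∩ Lars ∩ Noor: (none).
Windows ≥ 90 min: (none).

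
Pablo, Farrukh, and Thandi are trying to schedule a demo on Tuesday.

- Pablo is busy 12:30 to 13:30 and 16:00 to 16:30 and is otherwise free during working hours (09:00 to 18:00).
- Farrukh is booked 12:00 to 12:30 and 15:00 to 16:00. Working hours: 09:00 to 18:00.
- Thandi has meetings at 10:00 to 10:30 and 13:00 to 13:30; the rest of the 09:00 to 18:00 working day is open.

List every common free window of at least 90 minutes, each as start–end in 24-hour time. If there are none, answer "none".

Pablo free within 09:00–18:00: 09:00–12:30, 13:30–16:00, 16:30–18:00.
Farrukh free within 09:00–18:00: 09:00–12:00, 12:30–15:00, 16:00–18:00.
Thandi free within 09:00–18:00: 09:00–10:00, 10:30–13:00, 13:30–18:00.
Pablo ∩ Farrukh: 09:00–12:00, 13:30–15:00, 16:30–18:00.
Pablo ∩ Farrukh ∩ Thandi: 09:00–10:00, 10:30–12:00, 13:30–15:00, 16:30–18:00.
Windows ≥ 90 min: 10:30–12:00, 13:30–15:00, 16:30–18:00.

10:30–12:00, 13:30–15:00, 16:30–18:00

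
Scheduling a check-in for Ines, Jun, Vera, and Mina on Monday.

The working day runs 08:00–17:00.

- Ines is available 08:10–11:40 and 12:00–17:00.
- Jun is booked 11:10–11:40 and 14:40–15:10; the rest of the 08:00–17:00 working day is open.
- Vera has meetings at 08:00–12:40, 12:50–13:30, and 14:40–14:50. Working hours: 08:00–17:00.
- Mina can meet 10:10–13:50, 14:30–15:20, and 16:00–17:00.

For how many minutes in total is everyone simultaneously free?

110 minutes

Jun free within 08:00–17:00: 08:00–11:10, 11:40–14:40, 15:10–17:00.
Vera free within 08:00–17:00: 12:40–12:50, 13:30–14:40, 14:50–17:00.
Ines ∩ Jun: 08:10–11:10, 12:00–14:40, 15:10–17:00.
Ines ∩ Jun ∩ Vera: 12:40–12:50, 13:30–14:40, 15:10–17:00.
Ines ∩ Jun ∩ Vera ∩ Mina: 12:40–12:50, 13:30–13:50, 14:30–14:40, 15:10–15:20, 16:00–17:00.
Total common minutes: 10 + 20 + 10 + 10 + 60 = 110.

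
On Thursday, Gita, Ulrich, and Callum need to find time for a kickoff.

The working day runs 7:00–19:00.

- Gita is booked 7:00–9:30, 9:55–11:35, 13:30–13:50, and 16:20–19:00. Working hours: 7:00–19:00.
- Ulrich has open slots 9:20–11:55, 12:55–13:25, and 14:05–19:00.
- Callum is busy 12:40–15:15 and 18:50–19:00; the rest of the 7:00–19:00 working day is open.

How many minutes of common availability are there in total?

Gita free within 07:00–19:00: 09:30–09:55, 11:35–13:30, 13:50–16:20.
Callum free within 07:00–19:00: 07:00–12:40, 15:15–18:50.
Gita ∩ Ulrich: 09:30–09:55, 11:35–11:55, 12:55–13:25, 14:05–16:20.
Gita ∩ Ulrich ∩ Callum: 09:30–09:55, 11:35–11:55, 15:15–16:20.
Total common minutes: 25 + 20 + 65 = 110.

110 minutes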